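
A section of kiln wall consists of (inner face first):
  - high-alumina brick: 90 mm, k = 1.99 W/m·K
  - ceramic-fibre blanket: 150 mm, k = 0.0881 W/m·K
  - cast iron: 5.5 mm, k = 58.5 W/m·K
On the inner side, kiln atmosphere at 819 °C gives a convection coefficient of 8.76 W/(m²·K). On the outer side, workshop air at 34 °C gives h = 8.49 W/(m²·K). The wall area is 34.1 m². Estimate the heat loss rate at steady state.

Q ≈ 13500 W

Series thermal resistances:
R_inner film = 1/(h_i·A) = 1/(8.76×34.1) = 0.003348 K/W
R_high-alumina brick = L/(kA) = 0.09/(1.99×34.1) = 0.001326 K/W
R_ceramic-fibre blanket = L/(kA) = 0.15/(0.0881×34.1) = 0.04993 K/W
R_cast iron = L/(kA) = 0.0055/(58.5×34.1) = 2.757×10^-6 K/W
R_outer film = 1/(h_o·A) = 1/(8.49×34.1) = 0.003454 K/W
R_total = 0.05806 K/W
Q = ΔT / R_total = 785 / 0.05806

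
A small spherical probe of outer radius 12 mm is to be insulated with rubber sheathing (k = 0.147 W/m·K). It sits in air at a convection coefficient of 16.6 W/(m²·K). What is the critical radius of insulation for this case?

r_cr ≈ 17.7 mm

For a sphere r_cr = 2k/h = 2×0.147/16.6
r_cr = 17.7 mm; since the bare radius (12 mm) is below r_cr, adding a thin layer of insulation will *increase* heat loss.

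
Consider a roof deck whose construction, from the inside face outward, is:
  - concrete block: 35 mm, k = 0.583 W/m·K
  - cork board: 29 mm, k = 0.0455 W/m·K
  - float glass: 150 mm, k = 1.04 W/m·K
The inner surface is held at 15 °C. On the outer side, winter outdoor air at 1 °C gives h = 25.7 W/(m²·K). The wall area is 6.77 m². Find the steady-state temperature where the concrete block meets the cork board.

Model the wall as resistances in series:
R_concrete block = L/(kA) = 0.035/(0.583×6.77) = 0.008868 K/W
R_cork board = L/(kA) = 0.029/(0.0455×6.77) = 0.09415 K/W
R_float glass = L/(kA) = 0.15/(1.04×6.77) = 0.0213 K/W
R_outer film = 1/(h_o·A) = 1/(25.7×6.77) = 0.005747 K/W
R_total = 0.1301 K/W;  Q = ΔT/R_total = 14/0.1301 = 107.6 W
T_interface = T_inner − Q·ΣR(inner→interface) = 15 − 108×0.008868

T ≈ 14 °C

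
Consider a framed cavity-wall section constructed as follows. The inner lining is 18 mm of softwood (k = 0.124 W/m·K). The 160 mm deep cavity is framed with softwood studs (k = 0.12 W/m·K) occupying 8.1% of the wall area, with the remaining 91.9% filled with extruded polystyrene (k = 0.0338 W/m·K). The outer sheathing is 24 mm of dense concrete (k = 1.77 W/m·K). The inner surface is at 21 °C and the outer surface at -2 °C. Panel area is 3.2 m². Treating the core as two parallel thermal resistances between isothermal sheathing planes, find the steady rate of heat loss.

Q ≈ 18 W

Sheathing layers in series; stud and cavity paths in parallel between them.
R_inner = 0.018/(0.124×3.2) = 0.04536 K/W
R_stud  = 0.16/(0.12×0.081×3.2) = 5.144 K/W
R_cav   = 0.16/(0.0338×0.919×3.2) = 1.61 K/W
1/R_core = 1/R_stud + 1/R_cav → R_core = 1.226 K/W
R_outer = 0.024/(1.77×3.2) = 0.004237 K/W
R_total = 1.276 K/W
Q = ΔT/R_total = 23/1.276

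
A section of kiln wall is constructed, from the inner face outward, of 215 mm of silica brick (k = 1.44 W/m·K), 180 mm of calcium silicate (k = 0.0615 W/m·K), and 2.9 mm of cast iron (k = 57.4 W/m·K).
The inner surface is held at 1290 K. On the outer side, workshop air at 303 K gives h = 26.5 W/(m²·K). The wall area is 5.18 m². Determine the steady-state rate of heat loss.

Series thermal resistances:
R_silica brick = L/(kA) = 0.215/(1.44×5.18) = 0.02882 K/W
R_calcium silicate = L/(kA) = 0.18/(0.0615×5.18) = 0.565 K/W
R_cast iron = L/(kA) = 0.0029/(57.4×5.18) = 9.753×10^-6 K/W
R_outer film = 1/(h_o·A) = 1/(26.5×5.18) = 0.007285 K/W
R_total = 0.6011 K/W
Q = ΔT / R_total = 987 / 0.6011

Q ≈ 1640 W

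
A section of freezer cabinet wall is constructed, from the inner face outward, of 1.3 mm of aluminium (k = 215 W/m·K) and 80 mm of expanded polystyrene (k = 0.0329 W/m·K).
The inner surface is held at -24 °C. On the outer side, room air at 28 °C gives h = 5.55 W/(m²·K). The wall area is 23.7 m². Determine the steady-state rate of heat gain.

Q ≈ 472 W

Thermal resistances in series:
R_aluminium = L/(kA) = 0.0013/(215×23.7) = 2.551×10^-7 K/W
R_expanded polystyrene = L/(kA) = 0.08/(0.0329×23.7) = 0.1026 K/W
R_outer film = 1/(h_o·A) = 1/(5.55×23.7) = 0.007603 K/W
R_total = 0.1102 K/W
Q = ΔT / R_total = 52 / 0.1102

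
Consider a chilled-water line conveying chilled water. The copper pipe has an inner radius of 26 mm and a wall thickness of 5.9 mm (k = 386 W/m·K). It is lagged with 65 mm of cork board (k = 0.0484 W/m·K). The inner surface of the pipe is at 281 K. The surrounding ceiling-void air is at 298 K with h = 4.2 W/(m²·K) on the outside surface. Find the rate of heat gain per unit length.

Per-layer cylindrical resistances, series-summed:
R_copper pipe wall = ln(31.9/26)/(2π×386×1) = 8.432×10^-5 K/W
R_cork board = ln(96.9/31.9)/(2π×0.0484×1) = 3.654 K/W
R_outer film = 1/(h_o·2πr_oL) = 1/(4.2×2π×0.0969×1) = 0.3911 K/W
R_total = 4.045 K/W
Q = ΔT/R_total = 17/4.045

q′ ≈ 4.2 W/m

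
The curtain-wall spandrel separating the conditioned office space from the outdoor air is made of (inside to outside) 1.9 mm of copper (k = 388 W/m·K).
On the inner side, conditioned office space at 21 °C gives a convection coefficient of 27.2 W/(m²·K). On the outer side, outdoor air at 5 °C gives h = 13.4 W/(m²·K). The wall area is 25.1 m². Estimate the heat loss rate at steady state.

Q ≈ 3610 W

Series thermal resistances:
R_inner film = 1/(h_i·A) = 1/(27.2×25.1) = 0.001465 K/W
R_copper = L/(kA) = 0.0019/(388×25.1) = 1.951×10^-7 K/W
R_outer film = 1/(h_o·A) = 1/(13.4×25.1) = 0.002973 K/W
R_total = 0.004438 K/W
Q = ΔT / R_total = 16 / 0.004438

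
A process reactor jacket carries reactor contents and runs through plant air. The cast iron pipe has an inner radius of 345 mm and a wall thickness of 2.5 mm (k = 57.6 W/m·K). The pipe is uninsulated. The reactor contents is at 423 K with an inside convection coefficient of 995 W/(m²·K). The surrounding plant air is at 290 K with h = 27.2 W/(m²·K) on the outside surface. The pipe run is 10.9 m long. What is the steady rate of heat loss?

Cylindrical conduction, so R = ln(r₂/r₁)/(2πkL) per layer, in series:
R_inner film = 1/(h_i·2πr₁L) = 1/(995×2π×0.345×10.9) = 4.254×10^-5 K/W
R_cast iron pipe wall = ln(347.5/345)/(2π×57.6×10.9) = 1.83×10^-6 K/W
R_outer film = 1/(h_o·2πr_oL) = 1/(27.2×2π×0.3475×10.9) = 0.001545 K/W
R_total = 0.001589 K/W
Q = ΔT/R_total = 133/0.001589

Q ≈ 83700 W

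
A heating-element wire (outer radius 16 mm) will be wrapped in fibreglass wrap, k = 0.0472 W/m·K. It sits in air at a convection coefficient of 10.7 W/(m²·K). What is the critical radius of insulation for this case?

For a cylinder r_cr = k/h = 0.0472/10.7
r_cr = 4.41 mm; since the bare radius (16 mm) is above r_cr, any added insulation will reduce heat loss.

r_cr ≈ 4.41 mm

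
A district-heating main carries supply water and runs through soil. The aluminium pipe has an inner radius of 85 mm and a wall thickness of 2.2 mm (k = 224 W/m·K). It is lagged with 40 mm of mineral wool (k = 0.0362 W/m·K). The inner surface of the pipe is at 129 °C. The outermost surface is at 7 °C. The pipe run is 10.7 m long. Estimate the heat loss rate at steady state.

For a radial system each layer contributes R = ln(r_out/r_in)/(2πkL); films add R = 1/(hA).
R_aluminium pipe wall = ln(87.2/85)/(2π×224×10.7) = 1.697×10^-6 K/W
R_mineral wool = ln(127.2/87.2)/(2π×0.0362×10.7) = 0.1551 K/W
R_total = 0.1551 K/W
Q = ΔT/R_total = 122/0.1551

Q ≈ 786 W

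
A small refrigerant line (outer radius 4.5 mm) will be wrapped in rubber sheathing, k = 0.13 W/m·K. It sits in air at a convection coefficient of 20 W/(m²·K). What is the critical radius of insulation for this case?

r_cr ≈ 6.5 mm

For a cylinder r_cr = k/h = 0.13/20
r_cr = 6.5 mm; since the bare radius (4.5 mm) is below r_cr, adding a thin layer of insulation will *increase* heat loss.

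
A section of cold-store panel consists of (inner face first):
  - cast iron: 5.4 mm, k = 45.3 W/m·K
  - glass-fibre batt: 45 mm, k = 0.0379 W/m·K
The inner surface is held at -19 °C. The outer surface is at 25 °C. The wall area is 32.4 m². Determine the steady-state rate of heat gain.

Series thermal resistances:
R_cast iron = L/(kA) = 0.0054/(45.3×32.4) = 3.679×10^-6 K/W
R_glass-fibre batt = L/(kA) = 0.045/(0.0379×32.4) = 0.03665 K/W
R_total = 0.03665 K/W
Q = ΔT / R_total = 44 / 0.03665

Q ≈ 1200 W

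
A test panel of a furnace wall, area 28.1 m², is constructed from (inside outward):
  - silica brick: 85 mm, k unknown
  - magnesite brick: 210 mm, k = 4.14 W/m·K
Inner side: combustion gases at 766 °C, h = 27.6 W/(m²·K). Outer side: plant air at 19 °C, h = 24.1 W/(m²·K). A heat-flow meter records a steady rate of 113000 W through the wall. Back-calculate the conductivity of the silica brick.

k ≈ 1.48 W/(m·K)

Series thermal resistances:
R_inner film = 1/(h_i·A) = 1/(27.6×28.1) = 0.001289 K/W
R_magnesite brick = L/(kA) = 0.21/(4.14×28.1) = 0.001805 K/W
R_outer film = 1/(h_o·A) = 1/(24.1×28.1) = 0.001477 K/W
Sum of known resistances R_other = 0.004571 K/W
Total R = ΔT/Q = 747/113000 = 0.006611 K/W
R_silica brick = R_total − R_other = 0.002039 K/W
k = L/(R·A) = 0.085/(0.002039×28.1)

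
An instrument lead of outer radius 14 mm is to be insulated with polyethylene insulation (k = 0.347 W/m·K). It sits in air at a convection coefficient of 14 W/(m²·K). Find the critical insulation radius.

For a cylinder r_cr = k/h = 0.347/14
r_cr = 24.8 mm; since the bare radius (14 mm) is below r_cr, adding a thin layer of insulation will *increase* heat loss.

r_cr ≈ 24.8 mm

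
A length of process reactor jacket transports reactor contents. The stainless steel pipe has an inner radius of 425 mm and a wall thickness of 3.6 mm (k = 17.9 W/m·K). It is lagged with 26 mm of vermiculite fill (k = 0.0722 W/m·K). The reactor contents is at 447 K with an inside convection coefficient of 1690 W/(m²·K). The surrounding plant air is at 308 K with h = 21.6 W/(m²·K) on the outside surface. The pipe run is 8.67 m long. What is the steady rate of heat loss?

For a radial system each layer contributes R = ln(r_out/r_in)/(2πkL); films add R = 1/(hA).
R_inner film = 1/(h_i·2πr₁L) = 1/(1690×2π×0.425×8.67) = 2.556×10^-5 K/W
R_stainless steel pipe wall = ln(428.6/425)/(2π×17.9×8.67) = 8.65×10^-6 K/W
R_vermiculite fill = ln(454.6/428.6)/(2π×0.0722×8.67) = 0.01497 K/W
R_outer film = 1/(h_o·2πr_oL) = 1/(21.6×2π×0.4546×8.67) = 0.001869 K/W
R_total = 0.01688 K/W
Q = ΔT/R_total = 139/0.01688

Q ≈ 8240 W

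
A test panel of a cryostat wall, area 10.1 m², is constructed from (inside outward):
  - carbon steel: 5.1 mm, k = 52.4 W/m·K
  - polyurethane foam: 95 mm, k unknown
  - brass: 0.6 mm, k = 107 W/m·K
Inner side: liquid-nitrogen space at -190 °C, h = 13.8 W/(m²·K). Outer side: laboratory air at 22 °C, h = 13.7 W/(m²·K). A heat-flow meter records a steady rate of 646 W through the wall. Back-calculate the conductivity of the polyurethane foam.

Using the resistance-network approach (series):
R_inner film = 1/(h_i·A) = 1/(13.8×10.1) = 0.007175 K/W
R_carbon steel = L/(kA) = 0.0051/(52.4×10.1) = 9.636×10^-6 K/W
R_brass = L/(kA) = 0.0006/(107×10.1) = 5.552×10^-7 K/W
R_outer film = 1/(h_o·A) = 1/(13.7×10.1) = 0.007227 K/W
Sum of known resistances R_other = 0.01441 K/W
Total R = ΔT/Q = 212/646 = 0.3282 K/W
R_polyurethane foam = R_total − R_other = 0.3138 K/W
k = L/(R·A) = 0.095/(0.3138×10.1)

k ≈ 0.03 W/(m·K)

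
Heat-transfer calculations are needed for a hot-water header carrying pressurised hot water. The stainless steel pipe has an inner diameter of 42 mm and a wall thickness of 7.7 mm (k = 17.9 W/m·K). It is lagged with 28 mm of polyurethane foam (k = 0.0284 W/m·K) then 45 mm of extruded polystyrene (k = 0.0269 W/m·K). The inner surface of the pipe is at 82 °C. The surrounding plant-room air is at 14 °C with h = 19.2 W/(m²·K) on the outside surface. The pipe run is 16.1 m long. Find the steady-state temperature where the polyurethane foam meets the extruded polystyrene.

Treating each annulus and film as a series resistance:
R_stainless steel pipe wall = ln(28.7/21)/(2π×17.9×16.1) = 1.725×10^-4 K/W
R_polyurethane foam = ln(56.7/28.7)/(2π×0.0284×16.1) = 0.237 K/W
R_extruded polystyrene = ln(101.7/56.7)/(2π×0.0269×16.1) = 0.2147 K/W
R_outer film = 1/(h_o·2πr_oL) = 1/(19.2×2π×0.1017×16.1) = 0.005063 K/W
R_total = 0.4569 K/W
Q = ΔT/R_total = 68/0.4569
Q = 149 W
T_interface = T_inner − Q·ΣR(inner→interface) = 82 − 149×0.2372

T ≈ 46.7 °C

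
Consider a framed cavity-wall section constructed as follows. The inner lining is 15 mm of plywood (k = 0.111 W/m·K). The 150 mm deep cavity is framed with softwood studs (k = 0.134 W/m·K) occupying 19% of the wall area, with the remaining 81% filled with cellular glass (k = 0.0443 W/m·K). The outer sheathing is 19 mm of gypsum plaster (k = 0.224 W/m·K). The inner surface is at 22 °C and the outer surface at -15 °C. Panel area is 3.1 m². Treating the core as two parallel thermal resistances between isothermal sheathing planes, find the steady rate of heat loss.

Sheathing layers in series; stud and cavity paths in parallel between them.
R_inner = 0.015/(0.111×3.1) = 0.04359 K/W
R_stud  = 0.15/(0.134×0.19×3.1) = 1.901 K/W
R_cav   = 0.15/(0.0443×0.81×3.1) = 1.348 K/W
1/R_core = 1/R_stud + 1/R_cav → R_core = 0.7888 K/W
R_outer = 0.019/(0.224×3.1) = 0.02736 K/W
R_total = 0.8597 K/W
Q = ΔT/R_total = 37/0.8597

Q ≈ 43 W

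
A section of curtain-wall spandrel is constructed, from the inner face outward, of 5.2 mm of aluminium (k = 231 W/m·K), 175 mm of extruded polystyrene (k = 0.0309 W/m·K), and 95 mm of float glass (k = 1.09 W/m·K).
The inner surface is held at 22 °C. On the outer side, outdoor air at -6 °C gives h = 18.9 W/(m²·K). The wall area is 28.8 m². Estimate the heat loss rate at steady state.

Series thermal resistances:
R_aluminium = L/(kA) = 0.0052/(231×28.8) = 7.816×10^-7 K/W
R_extruded polystyrene = L/(kA) = 0.175/(0.0309×28.8) = 0.1966 K/W
R_float glass = L/(kA) = 0.095/(1.09×28.8) = 0.003026 K/W
R_outer film = 1/(h_o·A) = 1/(18.9×28.8) = 0.001837 K/W
R_total = 0.2015 K/W
Q = ΔT / R_total = 28 / 0.2015

Q ≈ 139 W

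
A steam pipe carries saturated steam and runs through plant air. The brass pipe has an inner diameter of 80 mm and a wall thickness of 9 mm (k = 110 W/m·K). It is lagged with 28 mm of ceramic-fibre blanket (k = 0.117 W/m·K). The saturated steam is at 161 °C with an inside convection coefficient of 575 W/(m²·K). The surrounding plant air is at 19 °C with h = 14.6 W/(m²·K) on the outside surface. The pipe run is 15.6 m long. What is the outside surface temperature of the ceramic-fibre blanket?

Radial resistances (cylindrical: R_cond = ln(r_o/r_i)/(2πkL), R_conv = 1/(h·2πrL)):
R_inner film = 1/(h_i·2πr₁L) = 1/(575×2π×0.04×15.6) = 4.436×10^-4 K/W
R_brass pipe wall = ln(49/40)/(2π×110×15.6) = 1.882×10^-5 K/W
R_ceramic-fibre blanket = ln(77/49)/(2π×0.117×15.6) = 0.03941 K/W
R_outer film = 1/(h_o·2πr_oL) = 1/(14.6×2π×0.077×15.6) = 0.009075 K/W
R_total = 0.04895 K/W
Q = ΔT/R_total = 142/0.04895
Q = 2900 W
T_interface = T_inner − Q·ΣR(inner→interface) = 161 − 2900×0.03987

T ≈ 45.3 °C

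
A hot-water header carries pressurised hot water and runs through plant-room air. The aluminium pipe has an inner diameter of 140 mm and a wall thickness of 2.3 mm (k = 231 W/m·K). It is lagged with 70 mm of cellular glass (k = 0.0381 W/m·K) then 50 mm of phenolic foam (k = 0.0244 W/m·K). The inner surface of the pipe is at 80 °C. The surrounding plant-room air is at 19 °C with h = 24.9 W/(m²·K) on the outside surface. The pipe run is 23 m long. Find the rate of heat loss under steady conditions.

Q ≈ 291 W

Radial resistances (cylindrical: R_cond = ln(r_o/r_i)/(2πkL), R_conv = 1/(h·2πrL)):
R_aluminium pipe wall = ln(72.3/70)/(2π×231×23) = 9.684×10^-7 K/W
R_cellular glass = ln(142.3/72.3)/(2π×0.0381×23) = 0.123 K/W
R_phenolic foam = ln(192.3/142.3)/(2π×0.0244×23) = 0.0854 K/W
R_outer film = 1/(h_o·2πr_oL) = 1/(24.9×2π×0.1923×23) = 0.001445 K/W
R_total = 0.2098 K/W
Q = ΔT/R_total = 61/0.2098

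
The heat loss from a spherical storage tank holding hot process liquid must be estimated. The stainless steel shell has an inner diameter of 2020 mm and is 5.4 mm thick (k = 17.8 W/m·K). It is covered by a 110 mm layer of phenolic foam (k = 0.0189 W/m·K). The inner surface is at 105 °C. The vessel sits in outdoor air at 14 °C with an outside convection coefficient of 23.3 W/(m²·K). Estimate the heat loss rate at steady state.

Q ≈ 223 W

Radial (spherical) resistances in series:
R_stainless steel shell = (1/1.01 − 1/1.0154)/(4π×17.8) = 2.354×10^-5 K/W
R_phenolic foam = (1/1.0154 − 1/1.1254)/(4π×0.0189) = 0.4053 K/W
R_outer film = 1/(h·4πr_o²) = 1/(23.3×4π×1.1254²) = 0.002697 K/W
R_total = 0.408 K/W
Q = ΔT/R_total = 91/0.408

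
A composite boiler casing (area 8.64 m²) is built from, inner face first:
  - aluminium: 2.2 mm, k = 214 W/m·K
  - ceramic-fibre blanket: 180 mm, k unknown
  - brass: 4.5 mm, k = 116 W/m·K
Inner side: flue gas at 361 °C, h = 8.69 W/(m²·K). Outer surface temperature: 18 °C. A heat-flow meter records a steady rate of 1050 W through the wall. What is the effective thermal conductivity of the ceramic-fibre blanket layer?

k ≈ 0.0665 W/(m·K)

Series thermal resistances:
R_inner film = 1/(h_i·A) = 1/(8.69×8.64) = 0.01332 K/W
R_aluminium = L/(kA) = 0.0022/(214×8.64) = 1.19×10^-6 K/W
R_brass = L/(kA) = 0.0045/(116×8.64) = 4.49×10^-6 K/W
Sum of known resistances R_other = 0.01332 K/W
Total R = ΔT/Q = 343/1050 = 0.3267 K/W
R_ceramic-fibre blanket = R_total − R_other = 0.3133 K/W
k = L/(R·A) = 0.18/(0.3133×8.64)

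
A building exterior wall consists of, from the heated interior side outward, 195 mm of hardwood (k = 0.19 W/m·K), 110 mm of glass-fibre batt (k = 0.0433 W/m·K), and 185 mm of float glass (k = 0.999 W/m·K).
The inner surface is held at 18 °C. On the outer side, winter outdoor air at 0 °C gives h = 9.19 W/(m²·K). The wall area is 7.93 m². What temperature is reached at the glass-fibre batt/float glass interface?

Model the wall as resistances in series:
R_hardwood = L/(kA) = 0.195/(0.19×7.93) = 0.1294 K/W
R_glass-fibre batt = L/(kA) = 0.11/(0.0433×7.93) = 0.3204 K/W
R_float glass = L/(kA) = 0.185/(0.999×7.93) = 0.02335 K/W
R_outer film = 1/(h_o·A) = 1/(9.19×7.93) = 0.01372 K/W
R_total = 0.4869 K/W;  Q = ΔT/R_total = 18/0.4869 = 36.97 W
T_interface = T_inner − Q·ΣR(inner→interface) = 18 − 37×0.4498

T ≈ 1.37 °C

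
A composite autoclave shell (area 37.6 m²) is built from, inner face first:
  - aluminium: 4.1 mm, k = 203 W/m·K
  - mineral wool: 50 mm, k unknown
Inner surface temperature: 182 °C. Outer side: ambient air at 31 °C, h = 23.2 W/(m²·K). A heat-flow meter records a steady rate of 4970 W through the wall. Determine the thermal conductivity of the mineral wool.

Treating each layer as a thermal resistance in series:
R_aluminium = L/(kA) = 0.0041/(203×37.6) = 5.372×10^-7 K/W
R_outer film = 1/(h_o·A) = 1/(23.2×37.6) = 0.001146 K/W
Sum of known resistances R_other = 0.001147 K/W
Total R = ΔT/Q = 151/4970 = 0.03038 K/W
R_mineral wool = R_total − R_other = 0.02924 K/W
k = L/(R·A) = 0.05/(0.02924×37.6)

k ≈ 0.0455 W/(m·K)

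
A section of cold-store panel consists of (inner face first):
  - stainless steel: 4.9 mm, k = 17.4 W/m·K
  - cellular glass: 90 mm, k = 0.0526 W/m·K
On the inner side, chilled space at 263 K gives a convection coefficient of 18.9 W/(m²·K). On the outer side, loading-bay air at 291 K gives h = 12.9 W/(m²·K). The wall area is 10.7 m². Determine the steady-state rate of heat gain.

Q ≈ 163 W

Model the wall as resistances in series:
R_inner film = 1/(h_i·A) = 1/(18.9×10.7) = 0.004945 K/W
R_stainless steel = L/(kA) = 0.0049/(17.4×10.7) = 2.632×10^-5 K/W
R_cellular glass = L/(kA) = 0.09/(0.0526×10.7) = 0.1599 K/W
R_outer film = 1/(h_o·A) = 1/(12.9×10.7) = 0.007245 K/W
R_total = 0.1721 K/W
Q = ΔT / R_total = 28 / 0.1721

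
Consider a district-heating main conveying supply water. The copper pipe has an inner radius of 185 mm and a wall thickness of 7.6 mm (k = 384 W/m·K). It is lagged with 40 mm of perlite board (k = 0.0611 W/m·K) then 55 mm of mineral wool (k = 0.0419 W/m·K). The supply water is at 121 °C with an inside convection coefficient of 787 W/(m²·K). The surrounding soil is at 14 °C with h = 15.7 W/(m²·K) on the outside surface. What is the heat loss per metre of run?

q′ ≈ 80.2 W/m

Treating each annulus and film as a series resistance:
R_inner film = 1/(h_i·2πr₁L) = 1/(787×2π×0.185×1) = 0.001093 K/W
R_copper pipe wall = ln(192.6/185)/(2π×384×1) = 1.669×10^-5 K/W
R_perlite board = ln(232.6/192.6)/(2π×0.0611×1) = 0.4915 K/W
R_mineral wool = ln(287.6/232.6)/(2π×0.0419×1) = 0.8062 K/W
R_outer film = 1/(h_o·2πr_oL) = 1/(15.7×2π×0.2876×1) = 0.03525 K/W
R_total = 1.334 K/W
Q = ΔT/R_total = 107/1.334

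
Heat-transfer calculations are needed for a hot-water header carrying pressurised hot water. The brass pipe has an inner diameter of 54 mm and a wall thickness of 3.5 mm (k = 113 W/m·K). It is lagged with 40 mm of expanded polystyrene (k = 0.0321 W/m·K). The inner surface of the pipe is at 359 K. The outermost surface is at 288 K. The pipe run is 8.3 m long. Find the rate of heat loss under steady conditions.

Radial resistances (cylindrical: R_cond = ln(r_o/r_i)/(2πkL), R_conv = 1/(h·2πrL)):
R_brass pipe wall = ln(30.5/27)/(2π×113×8.3) = 2.068×10^-5 K/W
R_expanded polystyrene = ln(70.5/30.5)/(2π×0.0321×8.3) = 0.5005 K/W
R_total = 0.5005 K/W
Q = ΔT/R_total = 71/0.5005

Q ≈ 142 W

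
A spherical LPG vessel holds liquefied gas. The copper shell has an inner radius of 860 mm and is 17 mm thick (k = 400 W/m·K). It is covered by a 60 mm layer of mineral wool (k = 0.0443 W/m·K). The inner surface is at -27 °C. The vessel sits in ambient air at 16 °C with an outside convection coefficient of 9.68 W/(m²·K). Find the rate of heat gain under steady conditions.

Q ≈ 306 W

For a spherical shell R = (1/r₁ − 1/r₂)/(4πk); film R = 1/(h·4πr²). In series:
R_copper shell = (1/0.86 − 1/0.877)/(4π×400) = 4.484×10^-6 K/W
R_mineral wool = (1/0.877 − 1/0.937)/(4π×0.0443) = 0.1312 K/W
R_outer film = 1/(h·4πr_o²) = 1/(9.68×4π×0.937²) = 0.009363 K/W
R_total = 0.1405 K/W
Q = ΔT/R_total = 43/0.1405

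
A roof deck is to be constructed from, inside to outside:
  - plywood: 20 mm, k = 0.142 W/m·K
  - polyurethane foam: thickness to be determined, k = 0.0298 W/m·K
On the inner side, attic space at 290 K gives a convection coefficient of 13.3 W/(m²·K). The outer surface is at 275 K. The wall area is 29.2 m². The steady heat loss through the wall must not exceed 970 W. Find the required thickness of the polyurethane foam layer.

L ≈ 7.02 mm

Using the resistance-network approach (series):
R_inner film = 1/(h_i·A) = 1/(13.3×29.2) = 0.002575 K/W
R_plywood = L/(kA) = 0.02/(0.142×29.2) = 0.004823 K/W
Sum of the known resistances R_other = 0.007398 K/W
Required total resistance R_tot = ΔT/Q_allow = 15/970 = 0.01546 K/W
R_polyurethane foam = R_tot − R_other = 0.008066 K/W
L = R·k·A = 0.008066×0.0298×29.2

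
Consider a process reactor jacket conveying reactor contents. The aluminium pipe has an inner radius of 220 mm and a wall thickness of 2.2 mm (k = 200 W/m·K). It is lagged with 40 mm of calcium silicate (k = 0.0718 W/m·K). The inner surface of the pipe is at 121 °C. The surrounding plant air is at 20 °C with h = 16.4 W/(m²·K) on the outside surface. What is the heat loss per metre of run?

q′ ≈ 250 W/m

Per-layer cylindrical resistances, series-summed:
R_aluminium pipe wall = ln(222.2/220)/(2π×200×1) = 7.918×10^-6 K/W
R_calcium silicate = ln(262.2/222.2)/(2π×0.0718×1) = 0.3669 K/W
R_outer film = 1/(h_o·2πr_oL) = 1/(16.4×2π×0.2622×1) = 0.03701 K/W
R_total = 0.4039 K/W
Q = ΔT/R_total = 101/0.4039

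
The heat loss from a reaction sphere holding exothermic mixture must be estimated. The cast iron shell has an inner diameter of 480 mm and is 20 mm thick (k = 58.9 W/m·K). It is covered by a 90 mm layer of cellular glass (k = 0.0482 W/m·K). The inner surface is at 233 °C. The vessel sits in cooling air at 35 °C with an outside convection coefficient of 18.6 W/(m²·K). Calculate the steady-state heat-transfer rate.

Each spherical layer contributes R = (1/r_i − 1/r_o)/(4πk):
R_cast iron shell = (1/0.24 − 1/0.26)/(4π×58.9) = 4.33×10^-4 K/W
R_cellular glass = (1/0.26 − 1/0.35)/(4π×0.0482) = 1.633 K/W
R_outer film = 1/(h·4πr_o²) = 1/(18.6×4π×0.35²) = 0.03493 K/W
R_total = 1.668 K/W
Q = ΔT/R_total = 198/1.668

Q ≈ 119 W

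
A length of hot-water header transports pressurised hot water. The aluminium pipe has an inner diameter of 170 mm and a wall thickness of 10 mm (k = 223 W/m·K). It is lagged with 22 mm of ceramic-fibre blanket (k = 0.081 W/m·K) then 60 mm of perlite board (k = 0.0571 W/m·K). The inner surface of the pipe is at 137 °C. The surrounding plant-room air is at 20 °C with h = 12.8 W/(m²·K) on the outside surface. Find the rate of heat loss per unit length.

q′ ≈ 71.6 W/m

Treating each annulus and film as a series resistance:
R_aluminium pipe wall = ln(95/85)/(2π×223×1) = 7.938×10^-5 K/W
R_ceramic-fibre blanket = ln(117/95)/(2π×0.081×1) = 0.4093 K/W
R_perlite board = ln(177/117)/(2π×0.0571×1) = 1.154 K/W
R_outer film = 1/(h_o·2πr_oL) = 1/(12.8×2π×0.177×1) = 0.07025 K/W
R_total = 1.633 K/W
Q = ΔT/R_total = 117/1.633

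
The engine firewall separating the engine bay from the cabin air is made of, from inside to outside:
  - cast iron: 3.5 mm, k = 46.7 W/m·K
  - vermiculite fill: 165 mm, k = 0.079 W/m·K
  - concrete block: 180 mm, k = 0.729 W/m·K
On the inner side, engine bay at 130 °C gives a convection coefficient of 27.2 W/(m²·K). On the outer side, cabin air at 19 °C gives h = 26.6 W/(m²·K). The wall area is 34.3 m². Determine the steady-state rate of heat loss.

Using the resistance-network approach (series):
R_inner film = 1/(h_i·A) = 1/(27.2×34.3) = 0.001072 K/W
R_cast iron = L/(kA) = 0.0035/(46.7×34.3) = 2.185×10^-6 K/W
R_vermiculite fill = L/(kA) = 0.165/(0.079×34.3) = 0.06089 K/W
R_concrete block = L/(kA) = 0.18/(0.729×34.3) = 0.007199 K/W
R_outer film = 1/(h_o·A) = 1/(26.6×34.3) = 0.001096 K/W
R_total = 0.07026 K/W
Q = ΔT / R_total = 111 / 0.07026

Q ≈ 1580 W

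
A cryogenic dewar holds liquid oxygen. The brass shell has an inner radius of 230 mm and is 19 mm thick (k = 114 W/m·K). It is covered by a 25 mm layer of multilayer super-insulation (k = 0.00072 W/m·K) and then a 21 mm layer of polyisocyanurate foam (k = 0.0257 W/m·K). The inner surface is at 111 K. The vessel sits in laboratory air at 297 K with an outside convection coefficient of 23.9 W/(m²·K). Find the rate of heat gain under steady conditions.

Radial (spherical) resistances in series:
R_brass shell = (1/0.23 − 1/0.249)/(4π×114) = 2.316×10^-4 K/W
R_multilayer super-insulation = (1/0.249 − 1/0.274)/(4π×0.00072) = 40.5 K/W
R_polyisocyanurate foam = (1/0.274 − 1/0.295)/(4π×0.0257) = 0.8045 K/W
R_outer film = 1/(h·4πr_o²) = 1/(23.9×4π×0.295²) = 0.03826 K/W
R_total = 41.34 K/W
Q = ΔT/R_total = 186/41.34

Q ≈ 4.5 W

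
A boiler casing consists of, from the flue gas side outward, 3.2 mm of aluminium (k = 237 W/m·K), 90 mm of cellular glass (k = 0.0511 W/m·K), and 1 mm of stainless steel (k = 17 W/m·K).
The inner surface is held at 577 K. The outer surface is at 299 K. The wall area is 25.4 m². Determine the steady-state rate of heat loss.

Treating each layer as a thermal resistance in series:
R_aluminium = L/(kA) = 0.0032/(237×25.4) = 5.316×10^-7 K/W
R_cellular glass = L/(kA) = 0.09/(0.0511×25.4) = 0.06934 K/W
R_stainless steel = L/(kA) = 0.001/(17×25.4) = 2.316×10^-6 K/W
R_total = 0.06934 K/W
Q = ΔT / R_total = 278 / 0.06934

Q ≈ 4010 W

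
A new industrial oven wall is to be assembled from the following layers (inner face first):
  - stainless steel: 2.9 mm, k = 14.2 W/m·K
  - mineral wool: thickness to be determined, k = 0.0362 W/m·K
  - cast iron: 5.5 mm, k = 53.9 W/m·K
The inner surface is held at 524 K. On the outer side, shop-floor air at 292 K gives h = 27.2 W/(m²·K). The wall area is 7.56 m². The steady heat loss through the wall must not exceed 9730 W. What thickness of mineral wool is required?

Series thermal resistances:
R_stainless steel = L/(kA) = 0.0029/(14.2×7.56) = 2.701×10^-5 K/W
R_cast iron = L/(kA) = 0.0055/(53.9×7.56) = 1.35×10^-5 K/W
R_outer film = 1/(h_o·A) = 1/(27.2×7.56) = 0.004863 K/W
Sum of the known resistances R_other = 0.004904 K/W
Required total resistance R_tot = ΔT/Q_allow = 232/9730 = 0.02384 K/W
R_mineral wool = R_tot − R_other = 0.01894 K/W
L = R·k·A = 0.01894×0.0362×7.56

L ≈ 5.18 mm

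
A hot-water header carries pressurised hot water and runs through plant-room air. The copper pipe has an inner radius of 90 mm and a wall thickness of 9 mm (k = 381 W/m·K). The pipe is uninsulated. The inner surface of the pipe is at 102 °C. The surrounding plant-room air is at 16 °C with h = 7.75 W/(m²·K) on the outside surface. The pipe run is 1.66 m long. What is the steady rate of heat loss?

Q ≈ 688 W

Per-layer cylindrical resistances, series-summed:
R_copper pipe wall = ln(99/90)/(2π×381×1.66) = 2.398×10^-5 K/W
R_outer film = 1/(h_o·2πr_oL) = 1/(7.75×2π×0.099×1.66) = 0.125 K/W
R_total = 0.125 K/W
Q = ΔT/R_total = 86/0.125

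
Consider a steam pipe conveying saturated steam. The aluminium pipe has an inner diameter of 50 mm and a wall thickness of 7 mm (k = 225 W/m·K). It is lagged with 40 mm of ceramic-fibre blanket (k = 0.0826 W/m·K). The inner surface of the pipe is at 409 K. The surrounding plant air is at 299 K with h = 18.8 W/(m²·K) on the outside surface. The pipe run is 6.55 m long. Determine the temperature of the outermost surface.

Treating each annulus and film as a series resistance:
R_aluminium pipe wall = ln(32/25)/(2π×225×6.55) = 2.666×10^-5 K/W
R_ceramic-fibre blanket = ln(72/32)/(2π×0.0826×6.55) = 0.2386 K/W
R_outer film = 1/(h_o·2πr_oL) = 1/(18.8×2π×0.072×6.55) = 0.01795 K/W
R_total = 0.2565 K/W
Q = ΔT/R_total = 110/0.2565
Q = 429 W
T_interface = T_inner − Q·ΣR(inner→interface) = 409 − 429×0.2386

T ≈ 307 K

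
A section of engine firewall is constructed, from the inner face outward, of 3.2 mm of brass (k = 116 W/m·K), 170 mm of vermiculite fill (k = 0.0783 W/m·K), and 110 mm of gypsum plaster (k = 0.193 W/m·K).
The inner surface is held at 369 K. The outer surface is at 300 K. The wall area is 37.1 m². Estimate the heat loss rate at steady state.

Q ≈ 934 W

Treating each layer as a thermal resistance in series:
R_brass = L/(kA) = 0.0032/(116×37.1) = 7.436×10^-7 K/W
R_vermiculite fill = L/(kA) = 0.17/(0.0783×37.1) = 0.05852 K/W
R_gypsum plaster = L/(kA) = 0.11/(0.193×37.1) = 0.01536 K/W
R_total = 0.07388 K/W
Q = ΔT / R_total = 69 / 0.07388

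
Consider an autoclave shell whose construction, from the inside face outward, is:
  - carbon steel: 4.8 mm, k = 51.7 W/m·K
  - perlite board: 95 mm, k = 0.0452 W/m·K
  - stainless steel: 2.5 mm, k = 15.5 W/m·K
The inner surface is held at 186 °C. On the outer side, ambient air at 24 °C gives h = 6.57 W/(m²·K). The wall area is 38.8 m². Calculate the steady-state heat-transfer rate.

Treating each layer as a thermal resistance in series:
R_carbon steel = L/(kA) = 0.0048/(51.7×38.8) = 2.393×10^-6 K/W
R_perlite board = L/(kA) = 0.095/(0.0452×38.8) = 0.05417 K/W
R_stainless steel = L/(kA) = 0.0025/(15.5×38.8) = 4.157×10^-6 K/W
R_outer film = 1/(h_o·A) = 1/(6.57×38.8) = 0.003923 K/W
R_total = 0.0581 K/W
Q = ΔT / R_total = 162 / 0.0581

Q ≈ 2790 W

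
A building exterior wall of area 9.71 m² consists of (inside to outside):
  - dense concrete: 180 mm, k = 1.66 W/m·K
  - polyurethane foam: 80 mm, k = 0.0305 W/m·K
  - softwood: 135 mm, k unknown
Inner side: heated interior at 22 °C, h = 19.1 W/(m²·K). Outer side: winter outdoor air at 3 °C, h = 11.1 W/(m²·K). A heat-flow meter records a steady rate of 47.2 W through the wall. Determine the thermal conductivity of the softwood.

Thermal resistances in series:
R_inner film = 1/(h_i·A) = 1/(19.1×9.71) = 0.005392 K/W
R_dense concrete = L/(kA) = 0.18/(1.66×9.71) = 0.01117 K/W
R_polyurethane foam = L/(kA) = 0.08/(0.0305×9.71) = 0.2701 K/W
R_outer film = 1/(h_o·A) = 1/(11.1×9.71) = 0.009278 K/W
Sum of known resistances R_other = 0.296 K/W
Total R = ΔT/Q = 19/47.2 = 0.4025 K/W
R_softwood = R_total − R_other = 0.1066 K/W
k = L/(R·A) = 0.135/(0.1066×9.71)

k ≈ 0.13 W/(m·K)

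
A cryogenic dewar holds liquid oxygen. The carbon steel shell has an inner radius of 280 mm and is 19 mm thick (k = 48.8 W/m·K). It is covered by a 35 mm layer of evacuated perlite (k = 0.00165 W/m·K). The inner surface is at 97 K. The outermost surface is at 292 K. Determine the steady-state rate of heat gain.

Radial (spherical) resistances in series:
R_carbon steel shell = (1/0.28 − 1/0.299)/(4π×48.8) = 3.701×10^-4 K/W
R_evacuated perlite = (1/0.299 − 1/0.334)/(4π×0.00165) = 16.9 K/W
R_total = 16.9 K/W
Q = ΔT/R_total = 195/16.9

Q ≈ 11.5 W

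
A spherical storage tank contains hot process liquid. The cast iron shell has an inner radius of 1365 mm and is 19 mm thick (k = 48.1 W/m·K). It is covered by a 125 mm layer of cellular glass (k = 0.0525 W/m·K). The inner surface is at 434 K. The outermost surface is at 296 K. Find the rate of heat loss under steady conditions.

Each spherical layer contributes R = (1/r_i − 1/r_o)/(4πk):
R_cast iron shell = (1/1.365 − 1/1.384)/(4π×48.1) = 1.664×10^-5 K/W
R_cellular glass = (1/1.384 − 1/1.509)/(4π×0.0525) = 0.09072 K/W
R_total = 0.09074 K/W
Q = ΔT/R_total = 138/0.09074

Q ≈ 1520 W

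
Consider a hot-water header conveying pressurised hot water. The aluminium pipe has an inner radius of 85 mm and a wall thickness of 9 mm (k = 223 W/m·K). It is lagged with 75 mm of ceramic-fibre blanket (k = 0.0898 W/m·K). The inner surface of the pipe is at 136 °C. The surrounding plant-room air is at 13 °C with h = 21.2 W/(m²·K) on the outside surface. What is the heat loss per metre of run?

Radial resistances (cylindrical: R_cond = ln(r_o/r_i)/(2πkL), R_conv = 1/(h·2πrL)):
R_aluminium pipe wall = ln(94/85)/(2π×223×1) = 7.183×10^-5 K/W
R_ceramic-fibre blanket = ln(169/94)/(2π×0.0898×1) = 1.04 K/W
R_outer film = 1/(h_o·2πr_oL) = 1/(21.2×2π×0.169×1) = 0.04442 K/W
R_total = 1.084 K/W
Q = ΔT/R_total = 123/1.084

q′ ≈ 113 W/m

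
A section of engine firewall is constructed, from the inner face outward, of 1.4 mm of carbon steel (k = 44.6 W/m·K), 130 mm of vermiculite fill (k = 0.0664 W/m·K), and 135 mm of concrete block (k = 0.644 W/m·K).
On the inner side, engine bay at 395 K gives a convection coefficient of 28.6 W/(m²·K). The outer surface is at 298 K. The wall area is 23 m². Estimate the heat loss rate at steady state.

Q ≈ 1010 W

Series thermal resistances:
R_inner film = 1/(h_i·A) = 1/(28.6×23) = 0.00152 K/W
R_carbon steel = L/(kA) = 0.0014/(44.6×23) = 1.365×10^-6 K/W
R_vermiculite fill = L/(kA) = 0.13/(0.0664×23) = 0.08512 K/W
R_concrete block = L/(kA) = 0.135/(0.644×23) = 0.009114 K/W
R_total = 0.09576 K/W
Q = ΔT / R_total = 97 / 0.09576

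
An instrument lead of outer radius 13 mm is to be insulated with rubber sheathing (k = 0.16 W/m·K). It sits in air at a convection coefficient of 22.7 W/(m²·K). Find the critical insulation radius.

For a cylinder r_cr = k/h = 0.16/22.7
r_cr = 7.05 mm; since the bare radius (13 mm) is above r_cr, any added insulation will reduce heat loss.

r_cr ≈ 7.05 mm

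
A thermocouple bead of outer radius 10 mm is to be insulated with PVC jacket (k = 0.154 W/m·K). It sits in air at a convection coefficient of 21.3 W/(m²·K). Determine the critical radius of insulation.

For a sphere r_cr = 2k/h = 2×0.154/21.3
r_cr = 14.5 mm; since the bare radius (10 mm) is below r_cr, adding a thin layer of insulation will *increase* heat loss.

r_cr ≈ 14.5 mm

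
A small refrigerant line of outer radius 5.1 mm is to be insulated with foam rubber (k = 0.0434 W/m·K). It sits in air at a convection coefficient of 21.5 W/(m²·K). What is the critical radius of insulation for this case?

For a cylinder r_cr = k/h = 0.0434/21.5
r_cr = 2.02 mm; since the bare radius (5.1 mm) is above r_cr, any added insulation will reduce heat loss.

r_cr ≈ 2.02 mm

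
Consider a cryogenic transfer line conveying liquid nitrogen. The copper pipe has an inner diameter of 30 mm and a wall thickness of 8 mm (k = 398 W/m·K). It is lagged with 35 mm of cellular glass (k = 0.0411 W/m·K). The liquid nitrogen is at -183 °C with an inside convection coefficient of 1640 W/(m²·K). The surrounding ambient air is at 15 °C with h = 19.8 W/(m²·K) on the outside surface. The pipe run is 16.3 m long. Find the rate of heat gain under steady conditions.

Per-layer cylindrical resistances, series-summed:
R_inner film = 1/(h_i·2πr₁L) = 1/(1640×2π×0.015×16.3) = 3.969×10^-4 K/W
R_copper pipe wall = ln(23/15)/(2π×398×16.3) = 1.049×10^-5 K/W
R_cellular glass = ln(58/23)/(2π×0.0411×16.3) = 0.2197 K/W
R_outer film = 1/(h_o·2πr_oL) = 1/(19.8×2π×0.058×16.3) = 0.008502 K/W
R_total = 0.2286 K/W
Q = ΔT/R_total = 198/0.2286

Q ≈ 866 W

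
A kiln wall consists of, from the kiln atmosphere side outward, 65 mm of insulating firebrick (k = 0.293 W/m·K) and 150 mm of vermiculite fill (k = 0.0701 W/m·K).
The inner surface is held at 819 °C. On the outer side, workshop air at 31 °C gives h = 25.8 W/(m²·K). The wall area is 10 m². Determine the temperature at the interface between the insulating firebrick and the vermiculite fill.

Series thermal resistances:
R_insulating firebrick = L/(kA) = 0.065/(0.293×10) = 0.02218 K/W
R_vermiculite fill = L/(kA) = 0.15/(0.0701×10) = 0.214 K/W
R_outer film = 1/(h_o·A) = 1/(25.8×10) = 0.003876 K/W
R_total = 0.24 K/W;  Q = ΔT/R_total = 788/0.24 = 3283 W
T_interface = T_inner − Q·ΣR(inner→interface) = 819 − 3280×0.02218

T ≈ 746 °C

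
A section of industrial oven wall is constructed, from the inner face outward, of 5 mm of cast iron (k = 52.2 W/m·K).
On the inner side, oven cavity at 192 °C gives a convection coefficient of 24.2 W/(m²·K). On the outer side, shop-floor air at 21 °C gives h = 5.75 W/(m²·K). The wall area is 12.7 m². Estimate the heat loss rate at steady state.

Q ≈ 10100 W

Thermal resistances in series:
R_inner film = 1/(h_i·A) = 1/(24.2×12.7) = 0.003254 K/W
R_cast iron = L/(kA) = 0.005/(52.2×12.7) = 7.542×10^-6 K/W
R_outer film = 1/(h_o·A) = 1/(5.75×12.7) = 0.01369 K/W
R_total = 0.01696 K/W
Q = ΔT / R_total = 171 / 0.01696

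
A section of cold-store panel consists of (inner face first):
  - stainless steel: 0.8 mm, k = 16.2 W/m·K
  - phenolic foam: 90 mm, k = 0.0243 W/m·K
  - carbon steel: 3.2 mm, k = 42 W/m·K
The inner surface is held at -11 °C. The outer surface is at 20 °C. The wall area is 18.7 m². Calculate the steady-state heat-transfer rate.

Thermal resistances in series:
R_stainless steel = L/(kA) = 0.0008/(16.2×18.7) = 2.641×10^-6 K/W
R_phenolic foam = L/(kA) = 0.09/(0.0243×18.7) = 0.1981 K/W
R_carbon steel = L/(kA) = 0.0032/(42×18.7) = 4.074×10^-6 K/W
R_total = 0.1981 K/W
Q = ΔT / R_total = 31 / 0.1981

Q ≈ 157 W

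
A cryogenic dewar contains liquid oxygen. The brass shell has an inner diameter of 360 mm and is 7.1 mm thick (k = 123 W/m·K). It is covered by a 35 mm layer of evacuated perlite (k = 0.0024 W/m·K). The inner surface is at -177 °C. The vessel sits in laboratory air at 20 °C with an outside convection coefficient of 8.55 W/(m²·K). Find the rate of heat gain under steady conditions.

Each spherical layer contributes R = (1/r_i − 1/r_o)/(4πk):
R_brass shell = (1/0.18 − 1/0.1871)/(4π×123) = 1.364×10^-4 K/W
R_evacuated perlite = (1/0.1871 − 1/0.2221)/(4π×0.0024) = 27.93 K/W
R_outer film = 1/(h·4πr_o²) = 1/(8.55×4π×0.2221²) = 0.1887 K/W
R_total = 28.12 K/W
Q = ΔT/R_total = 197/28.12

Q ≈ 7.01 W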